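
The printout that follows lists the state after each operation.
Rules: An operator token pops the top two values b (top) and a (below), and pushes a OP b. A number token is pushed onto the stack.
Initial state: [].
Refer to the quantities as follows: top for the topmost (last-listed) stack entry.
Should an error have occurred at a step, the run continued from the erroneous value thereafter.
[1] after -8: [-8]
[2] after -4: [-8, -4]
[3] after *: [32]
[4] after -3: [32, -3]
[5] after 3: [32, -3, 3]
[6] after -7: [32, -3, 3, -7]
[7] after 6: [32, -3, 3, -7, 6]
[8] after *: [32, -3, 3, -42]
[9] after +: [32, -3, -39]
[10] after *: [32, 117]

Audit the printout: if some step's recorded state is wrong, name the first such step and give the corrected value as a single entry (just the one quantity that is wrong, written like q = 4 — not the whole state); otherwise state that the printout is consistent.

1. push -8: top = -8 (consistent with the printout)
2. push -4: top = -4 (no discrepancy)
3. -8 * -4 = 32 (verified)
4. push -3: top = -3 (exactly as logged)
5. push 3: top = 3 (in agreement)
6. push -7: top = -7 (exactly as logged)
7. push 6: top = 6 (no discrepancy)
8. -7 * 6 = -42 (verified)
9. 3 + -42 = -39 (verified)
10. -3 * -39 = 117 (confirmed correct)
Every step is consistent.

no error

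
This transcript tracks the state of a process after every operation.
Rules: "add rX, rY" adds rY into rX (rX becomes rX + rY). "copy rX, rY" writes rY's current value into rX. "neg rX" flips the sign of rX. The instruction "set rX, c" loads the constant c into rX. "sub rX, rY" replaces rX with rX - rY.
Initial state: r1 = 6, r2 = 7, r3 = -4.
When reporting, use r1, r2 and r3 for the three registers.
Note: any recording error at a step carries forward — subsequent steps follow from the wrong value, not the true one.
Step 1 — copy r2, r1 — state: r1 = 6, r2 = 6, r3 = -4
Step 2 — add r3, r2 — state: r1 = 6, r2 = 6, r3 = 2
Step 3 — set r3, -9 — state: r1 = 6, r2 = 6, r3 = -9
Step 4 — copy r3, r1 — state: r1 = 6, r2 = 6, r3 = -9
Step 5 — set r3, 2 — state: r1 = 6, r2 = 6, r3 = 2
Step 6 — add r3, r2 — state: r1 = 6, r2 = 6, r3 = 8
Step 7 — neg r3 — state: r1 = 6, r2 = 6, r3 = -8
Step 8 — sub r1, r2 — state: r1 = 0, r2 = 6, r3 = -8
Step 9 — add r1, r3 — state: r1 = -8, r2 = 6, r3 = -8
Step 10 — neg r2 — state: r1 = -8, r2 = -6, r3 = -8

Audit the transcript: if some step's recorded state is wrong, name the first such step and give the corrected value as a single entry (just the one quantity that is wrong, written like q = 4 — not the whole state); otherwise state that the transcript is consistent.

Step 1: r2 = 6 — confirmed correct.
Step 2: r3 = -4 + 6 = 2 — exactly as logged.
Step 3: r3 = -9 — same as recorded.
Step 4: r3 = 6 — a discrepancy with the transcript.
So the first discrepancy is step 4, where the right value is r3 = 6.

step 4, r3 = 6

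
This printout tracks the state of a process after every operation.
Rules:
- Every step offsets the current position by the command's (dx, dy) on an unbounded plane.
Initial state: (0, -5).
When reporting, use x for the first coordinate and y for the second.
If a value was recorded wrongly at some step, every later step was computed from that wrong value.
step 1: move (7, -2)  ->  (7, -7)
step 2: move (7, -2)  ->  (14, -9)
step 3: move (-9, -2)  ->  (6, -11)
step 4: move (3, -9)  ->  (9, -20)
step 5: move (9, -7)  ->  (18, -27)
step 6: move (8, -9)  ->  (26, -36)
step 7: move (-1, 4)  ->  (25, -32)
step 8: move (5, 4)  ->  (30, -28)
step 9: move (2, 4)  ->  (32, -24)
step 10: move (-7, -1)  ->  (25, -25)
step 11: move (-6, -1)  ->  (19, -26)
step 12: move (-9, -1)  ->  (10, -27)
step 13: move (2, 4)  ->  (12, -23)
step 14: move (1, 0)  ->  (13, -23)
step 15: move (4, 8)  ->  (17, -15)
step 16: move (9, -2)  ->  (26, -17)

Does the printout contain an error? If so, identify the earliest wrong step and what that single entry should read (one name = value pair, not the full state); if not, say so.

step 3, x = 5

Recomputing the run from the initial state:
step 1: x = 7, y = -7
step 2: x = 14, y = -9
step 3: x = 5, y = -11
step 4: x = 8, y = -20
step 5: x = 17, y = -27
step 6: x = 25, y = -36
step 7: x = 24, y = -32
step 8: x = 29, y = -28
step 9: x = 31, y = -24
step 10: x = 24, y = -25
step 11: x = 18, y = -26
step 12: x = 9, y = -27
step 13: x = 11, y = -23
step 14: x = 12, y = -23
step 15: x = 16, y = -15
step 16: x = 25, y = -17
The first disagreement with the printout is at step 3, where the value should be x = 5.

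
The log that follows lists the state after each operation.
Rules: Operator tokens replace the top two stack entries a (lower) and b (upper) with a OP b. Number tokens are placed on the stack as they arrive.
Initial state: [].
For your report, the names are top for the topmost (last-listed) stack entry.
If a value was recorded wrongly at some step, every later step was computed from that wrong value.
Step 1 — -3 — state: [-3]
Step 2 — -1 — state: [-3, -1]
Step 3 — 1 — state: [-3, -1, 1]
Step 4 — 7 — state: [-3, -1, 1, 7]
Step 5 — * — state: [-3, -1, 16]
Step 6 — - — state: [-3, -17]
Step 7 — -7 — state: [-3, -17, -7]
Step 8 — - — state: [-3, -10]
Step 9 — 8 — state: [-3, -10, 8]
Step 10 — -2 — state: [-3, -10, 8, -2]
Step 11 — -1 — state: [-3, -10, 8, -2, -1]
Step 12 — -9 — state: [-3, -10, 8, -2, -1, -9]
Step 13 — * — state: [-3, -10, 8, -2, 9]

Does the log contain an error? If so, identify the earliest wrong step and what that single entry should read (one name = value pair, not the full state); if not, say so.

step 5, top = 7

step 1: push -3: top = -3 -> exactly as logged
step 2: push -1: top = -1 -> consistent with the log
step 3: push 1: top = 1 -> consistent with the log
step 4: push 7: top = 7 -> verified
step 5: 1 * 7 = 7 -> a discrepancy with the log
First deviation found at step 5; the corrected entry is top = 7.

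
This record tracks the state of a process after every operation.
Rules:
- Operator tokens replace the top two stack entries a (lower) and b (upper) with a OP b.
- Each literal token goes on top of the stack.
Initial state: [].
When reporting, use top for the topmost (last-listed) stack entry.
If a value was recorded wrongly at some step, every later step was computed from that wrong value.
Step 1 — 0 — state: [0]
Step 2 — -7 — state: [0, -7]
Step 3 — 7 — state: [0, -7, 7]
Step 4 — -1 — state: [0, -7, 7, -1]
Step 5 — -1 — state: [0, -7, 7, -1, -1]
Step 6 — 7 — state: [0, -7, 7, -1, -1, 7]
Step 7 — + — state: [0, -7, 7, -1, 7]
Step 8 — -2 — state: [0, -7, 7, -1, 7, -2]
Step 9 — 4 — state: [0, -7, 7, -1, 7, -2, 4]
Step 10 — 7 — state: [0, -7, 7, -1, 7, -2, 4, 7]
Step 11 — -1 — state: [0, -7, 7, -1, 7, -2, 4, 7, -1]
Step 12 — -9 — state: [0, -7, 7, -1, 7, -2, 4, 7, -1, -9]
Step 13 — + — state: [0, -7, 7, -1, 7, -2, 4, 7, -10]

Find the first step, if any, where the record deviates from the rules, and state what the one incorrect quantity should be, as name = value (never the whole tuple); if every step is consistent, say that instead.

Recomputing the run from the initial state:
step 1: [0]
step 2: [0, -7]
step 3: [0, -7, 7]
step 4: [0, -7, 7, -1]
step 5: [0, -7, 7, -1, -1]
step 6: [0, -7, 7, -1, -1, 7]
step 7: [0, -7, 7, -1, 6]
step 8: [0, -7, 7, -1, 6, -2]
step 9: [0, -7, 7, -1, 6, -2, 4]
step 10: [0, -7, 7, -1, 6, -2, 4, 7]
step 11: [0, -7, 7, -1, 6, -2, 4, 7, -1]
step 12: [0, -7, 7, -1, 6, -2, 4, 7, -1, -9]
step 13: [0, -7, 7, -1, 6, -2, 4, 7, -10]
The first disagreement with the record is at step 7, where the value should be top = 6.

step 7, top = 6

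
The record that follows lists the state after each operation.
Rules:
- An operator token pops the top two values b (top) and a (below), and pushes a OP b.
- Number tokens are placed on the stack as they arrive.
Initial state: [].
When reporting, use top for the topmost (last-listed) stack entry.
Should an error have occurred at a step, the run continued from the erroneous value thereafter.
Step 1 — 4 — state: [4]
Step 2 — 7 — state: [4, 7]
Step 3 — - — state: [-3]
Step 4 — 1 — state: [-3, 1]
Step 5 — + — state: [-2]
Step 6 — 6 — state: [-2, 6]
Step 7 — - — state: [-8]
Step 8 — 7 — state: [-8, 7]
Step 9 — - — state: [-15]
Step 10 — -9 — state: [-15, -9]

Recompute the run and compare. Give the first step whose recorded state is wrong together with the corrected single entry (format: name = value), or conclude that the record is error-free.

step 1: push 4: top = 4 -> exactly as logged
step 2: push 7: top = 7 -> verified
step 3: 4 - 7 = -3 -> in agreement
step 4: push 1: top = 1 -> exactly as logged
step 5: -3 + 1 = -2 -> verified
step 6: push 6: top = 6 -> checks out
step 7: -2 - 6 = -8 -> checks out
step 8: push 7: top = 7 -> verified
step 9: -8 - 7 = -15 -> matches
step 10: push -9: top = -9 -> in agreement
All steps check out; nothing to correct.

no error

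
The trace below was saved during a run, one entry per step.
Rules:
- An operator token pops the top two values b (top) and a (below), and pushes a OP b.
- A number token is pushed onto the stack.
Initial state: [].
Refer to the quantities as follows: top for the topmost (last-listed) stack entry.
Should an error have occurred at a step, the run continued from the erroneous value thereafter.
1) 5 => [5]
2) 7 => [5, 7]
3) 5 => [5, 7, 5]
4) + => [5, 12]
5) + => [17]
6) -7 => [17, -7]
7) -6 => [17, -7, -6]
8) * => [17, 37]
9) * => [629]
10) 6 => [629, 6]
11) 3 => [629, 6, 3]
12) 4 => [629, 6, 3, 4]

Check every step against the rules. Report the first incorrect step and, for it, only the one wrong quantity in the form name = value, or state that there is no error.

step 8, top = 42

step 1: push 5: top = 5 -> in agreement
step 2: push 7: top = 7 -> no discrepancy
step 3: push 5: top = 5 -> confirmed correct
step 4: 7 + 5 = 12 -> verified
step 5: 5 + 12 = 17 -> matches
step 6: push -7: top = -7 -> no discrepancy
step 7: push -6: top = -6 -> matches
step 8: -7 * -6 = 42 -> a discrepancy with the trace
First incorrect step: 8; the correct value is top = 42.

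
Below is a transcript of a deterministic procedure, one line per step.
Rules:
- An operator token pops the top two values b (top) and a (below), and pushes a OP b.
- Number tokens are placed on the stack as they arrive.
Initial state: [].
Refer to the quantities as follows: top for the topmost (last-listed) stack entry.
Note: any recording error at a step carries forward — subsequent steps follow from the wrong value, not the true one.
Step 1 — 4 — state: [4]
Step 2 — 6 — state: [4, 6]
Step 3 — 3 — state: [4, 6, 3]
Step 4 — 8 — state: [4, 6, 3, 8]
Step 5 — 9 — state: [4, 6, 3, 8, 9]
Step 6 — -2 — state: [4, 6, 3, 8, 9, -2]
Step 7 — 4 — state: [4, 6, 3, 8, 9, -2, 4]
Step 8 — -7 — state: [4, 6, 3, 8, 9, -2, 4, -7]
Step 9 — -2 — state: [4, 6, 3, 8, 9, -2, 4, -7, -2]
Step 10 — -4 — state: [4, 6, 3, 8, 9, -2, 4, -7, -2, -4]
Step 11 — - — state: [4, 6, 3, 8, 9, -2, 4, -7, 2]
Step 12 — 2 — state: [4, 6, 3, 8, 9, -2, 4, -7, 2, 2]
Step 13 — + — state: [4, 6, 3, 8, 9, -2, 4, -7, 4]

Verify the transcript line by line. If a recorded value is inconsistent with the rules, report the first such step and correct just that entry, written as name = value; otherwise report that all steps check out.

1. push 4: top = 4 (verified)
2. push 6: top = 6 (verified)
3. push 3: top = 3 (consistent with the transcript)
4. push 8: top = 8 (agrees with the transcript)
5. push 9: top = 9 (agrees with the transcript)
6. push -2: top = -2 (matches)
7. push 4: top = 4 (same as recorded)
8. push -7: top = -7 (in agreement)
9. push -2: top = -2 (exactly as logged)
10. push -4: top = -4 (checks out)
11. -2 - -4 = 2 (verified)
12. push 2: top = 2 (verified)
13. 2 + 2 = 4 (checks out)
Every step is consistent.

no error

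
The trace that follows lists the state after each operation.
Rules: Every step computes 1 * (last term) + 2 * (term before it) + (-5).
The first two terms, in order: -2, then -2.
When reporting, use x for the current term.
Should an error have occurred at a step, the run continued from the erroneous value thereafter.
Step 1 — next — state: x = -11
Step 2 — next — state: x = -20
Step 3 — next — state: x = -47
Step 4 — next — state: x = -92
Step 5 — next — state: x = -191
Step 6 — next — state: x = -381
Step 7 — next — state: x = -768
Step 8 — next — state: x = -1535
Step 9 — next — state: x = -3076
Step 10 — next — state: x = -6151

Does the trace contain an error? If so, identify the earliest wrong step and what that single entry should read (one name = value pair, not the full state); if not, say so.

Recomputing the run from the initial state:
step 1: x = -11
step 2: x = -20
step 3: x = -47
step 4: x = -92
step 5: x = -191
step 6: x = -380
step 7: x = -767
step 8: x = -1532
step 9: x = -3071
step 10: x = -6140
The first disagreement with the trace is at step 6, where the value should be x = -380.

step 6, x = -380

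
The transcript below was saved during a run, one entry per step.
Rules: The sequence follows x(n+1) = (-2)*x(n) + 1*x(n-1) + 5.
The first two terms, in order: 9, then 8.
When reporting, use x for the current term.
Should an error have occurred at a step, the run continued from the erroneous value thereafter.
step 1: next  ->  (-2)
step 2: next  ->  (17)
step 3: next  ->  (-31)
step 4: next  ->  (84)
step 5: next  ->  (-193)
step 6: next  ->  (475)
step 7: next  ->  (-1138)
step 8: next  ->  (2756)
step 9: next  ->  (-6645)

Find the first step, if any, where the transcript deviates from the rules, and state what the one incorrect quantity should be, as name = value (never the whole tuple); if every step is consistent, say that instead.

step 5, x = -194

Step 1: x = -2*(8) + (1)*(9) + (5) = -2 — matches.
Step 2: x = -2*(-2) + (1)*(8) + (5) = 17 — consistent with the transcript.
Step 3: x = -2*(17) + (1)*(-2) + (5) = -31 — exactly as logged.
Step 4: x = -2*(-31) + (1)*(17) + (5) = 84 — checks out.
Step 5: x = -2*(84) + (1)*(-31) + (5) = -194 — the transcript has a different value.
That makes step 5 the first incorrect line — x = -194 is what it should show.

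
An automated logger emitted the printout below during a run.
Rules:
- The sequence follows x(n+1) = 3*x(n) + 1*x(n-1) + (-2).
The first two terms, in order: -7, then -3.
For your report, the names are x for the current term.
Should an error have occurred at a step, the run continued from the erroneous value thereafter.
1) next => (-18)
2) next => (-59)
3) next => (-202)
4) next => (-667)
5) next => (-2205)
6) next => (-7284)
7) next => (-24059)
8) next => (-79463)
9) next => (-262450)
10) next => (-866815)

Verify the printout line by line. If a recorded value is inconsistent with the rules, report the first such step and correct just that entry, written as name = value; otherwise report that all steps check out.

Step 1: x = 3*(-3) + (1)*(-7) + (-2) = -18 — same as recorded.
Step 2: x = 3*(-18) + (1)*(-3) + (-2) = -59 — exactly as logged.
Step 3: x = 3*(-59) + (1)*(-18) + (-2) = -197 — the recorded entry deviates here.
First incorrect step: 3; the correct value is x = -197.

step 3, x = -197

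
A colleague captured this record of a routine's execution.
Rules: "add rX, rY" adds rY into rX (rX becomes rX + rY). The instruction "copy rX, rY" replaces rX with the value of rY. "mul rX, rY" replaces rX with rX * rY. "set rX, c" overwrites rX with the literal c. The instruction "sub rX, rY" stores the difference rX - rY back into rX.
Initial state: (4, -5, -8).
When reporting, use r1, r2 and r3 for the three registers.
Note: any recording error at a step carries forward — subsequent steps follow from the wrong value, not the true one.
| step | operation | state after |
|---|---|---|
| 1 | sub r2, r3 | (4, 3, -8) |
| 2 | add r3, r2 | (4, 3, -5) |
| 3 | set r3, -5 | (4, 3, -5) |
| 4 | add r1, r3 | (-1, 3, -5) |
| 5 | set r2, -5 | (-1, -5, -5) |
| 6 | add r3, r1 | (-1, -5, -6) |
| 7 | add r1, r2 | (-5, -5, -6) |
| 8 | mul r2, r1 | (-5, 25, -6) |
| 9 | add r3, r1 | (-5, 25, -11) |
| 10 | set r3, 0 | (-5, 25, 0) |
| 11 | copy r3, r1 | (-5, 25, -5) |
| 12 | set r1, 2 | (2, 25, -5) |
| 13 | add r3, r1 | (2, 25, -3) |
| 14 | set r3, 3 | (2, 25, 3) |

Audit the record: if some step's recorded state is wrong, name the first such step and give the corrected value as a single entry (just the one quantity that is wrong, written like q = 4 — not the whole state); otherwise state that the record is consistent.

Recomputing the run from the initial state:
step 1: r1 = 4, r2 = 3, r3 = -8
step 2: r1 = 4, r2 = 3, r3 = -5
step 3: r1 = 4, r2 = 3, r3 = -5
step 4: r1 = -1, r2 = 3, r3 = -5
step 5: r1 = -1, r2 = -5, r3 = -5
step 6: r1 = -1, r2 = -5, r3 = -6
step 7: r1 = -6, r2 = -5, r3 = -6
step 8: r1 = -6, r2 = 30, r3 = -6
step 9: r1 = -6, r2 = 30, r3 = -12
step 10: r1 = -6, r2 = 30, r3 = 0
step 11: r1 = -6, r2 = 30, r3 = -6
step 12: r1 = 2, r2 = 30, r3 = -6
step 13: r1 = 2, r2 = 30, r3 = -4
step 14: r1 = 2, r2 = 30, r3 = 3
The first disagreement with the record is at step 7, where the value should be r1 = -6.

step 7, r1 = -6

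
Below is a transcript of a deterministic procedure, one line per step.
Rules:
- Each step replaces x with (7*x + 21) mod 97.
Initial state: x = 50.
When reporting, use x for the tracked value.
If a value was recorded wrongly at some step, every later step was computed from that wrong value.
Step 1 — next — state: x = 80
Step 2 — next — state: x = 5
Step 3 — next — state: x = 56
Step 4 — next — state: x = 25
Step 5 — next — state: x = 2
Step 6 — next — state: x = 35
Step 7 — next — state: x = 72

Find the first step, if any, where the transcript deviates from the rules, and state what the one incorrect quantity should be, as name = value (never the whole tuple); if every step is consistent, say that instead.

step 2, x = 96

Recomputing the run from the initial state:
step 1: x = 80
step 2: x = 96
step 3: x = 14
step 4: x = 22
step 5: x = 78
step 6: x = 82
step 7: x = 13
The first disagreement with the transcript is at step 2, where the value should be x = 96.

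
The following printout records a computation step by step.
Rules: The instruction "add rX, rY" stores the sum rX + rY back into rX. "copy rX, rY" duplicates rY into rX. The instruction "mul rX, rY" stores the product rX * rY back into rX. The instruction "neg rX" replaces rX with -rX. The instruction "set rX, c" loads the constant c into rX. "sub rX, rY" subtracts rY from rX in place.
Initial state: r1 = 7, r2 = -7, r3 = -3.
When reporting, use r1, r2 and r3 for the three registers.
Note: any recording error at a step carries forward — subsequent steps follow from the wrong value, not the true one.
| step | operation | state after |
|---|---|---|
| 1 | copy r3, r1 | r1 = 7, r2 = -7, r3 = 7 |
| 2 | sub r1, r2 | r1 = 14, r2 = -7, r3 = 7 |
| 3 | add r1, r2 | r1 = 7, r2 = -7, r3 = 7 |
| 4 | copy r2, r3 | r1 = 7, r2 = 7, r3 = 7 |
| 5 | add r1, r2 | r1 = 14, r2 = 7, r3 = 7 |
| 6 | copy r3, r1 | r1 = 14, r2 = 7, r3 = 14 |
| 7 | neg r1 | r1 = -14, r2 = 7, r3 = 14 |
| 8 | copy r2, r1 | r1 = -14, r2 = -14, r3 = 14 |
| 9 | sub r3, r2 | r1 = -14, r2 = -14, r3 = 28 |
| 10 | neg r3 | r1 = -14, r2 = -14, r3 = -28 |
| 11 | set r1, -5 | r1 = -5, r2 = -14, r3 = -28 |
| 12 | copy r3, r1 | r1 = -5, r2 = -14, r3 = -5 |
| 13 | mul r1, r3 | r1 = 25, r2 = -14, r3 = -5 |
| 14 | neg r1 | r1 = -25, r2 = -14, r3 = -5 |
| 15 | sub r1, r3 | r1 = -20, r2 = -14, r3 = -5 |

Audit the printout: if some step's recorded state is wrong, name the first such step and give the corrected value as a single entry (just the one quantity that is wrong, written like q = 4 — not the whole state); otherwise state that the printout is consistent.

no error

Step 1: r3 = 7 — checks out.
Step 2: r1 = 7 - -7 = 14 — in agreement.
Step 3: r1 = 14 + -7 = 7 — consistent with the printout.
Step 4: r2 = 7 — confirmed correct.
Step 5: r1 = 7 + 7 = 14 — exactly as logged.
Step 6: r3 = 14 — same as recorded.
Step 7: r1 = -(14) = -14 — checks out.
Step 8: r2 = -14 — verified.
Step 9: r3 = 14 - -14 = 28 — matches.
Step 10: r3 = -(28) = -28 — verified.
Step 11: r1 = -5 — agrees with the printout.
Step 12: r3 = -5 — consistent with the printout.
Step 13: r1 = -5 * -5 = 25 — confirmed correct.
Step 14: r1 = -(25) = -25 — agrees with the printout.
Step 15: r1 = -25 - -5 = -20 — agrees with the printout.
All steps check out; nothing to correct.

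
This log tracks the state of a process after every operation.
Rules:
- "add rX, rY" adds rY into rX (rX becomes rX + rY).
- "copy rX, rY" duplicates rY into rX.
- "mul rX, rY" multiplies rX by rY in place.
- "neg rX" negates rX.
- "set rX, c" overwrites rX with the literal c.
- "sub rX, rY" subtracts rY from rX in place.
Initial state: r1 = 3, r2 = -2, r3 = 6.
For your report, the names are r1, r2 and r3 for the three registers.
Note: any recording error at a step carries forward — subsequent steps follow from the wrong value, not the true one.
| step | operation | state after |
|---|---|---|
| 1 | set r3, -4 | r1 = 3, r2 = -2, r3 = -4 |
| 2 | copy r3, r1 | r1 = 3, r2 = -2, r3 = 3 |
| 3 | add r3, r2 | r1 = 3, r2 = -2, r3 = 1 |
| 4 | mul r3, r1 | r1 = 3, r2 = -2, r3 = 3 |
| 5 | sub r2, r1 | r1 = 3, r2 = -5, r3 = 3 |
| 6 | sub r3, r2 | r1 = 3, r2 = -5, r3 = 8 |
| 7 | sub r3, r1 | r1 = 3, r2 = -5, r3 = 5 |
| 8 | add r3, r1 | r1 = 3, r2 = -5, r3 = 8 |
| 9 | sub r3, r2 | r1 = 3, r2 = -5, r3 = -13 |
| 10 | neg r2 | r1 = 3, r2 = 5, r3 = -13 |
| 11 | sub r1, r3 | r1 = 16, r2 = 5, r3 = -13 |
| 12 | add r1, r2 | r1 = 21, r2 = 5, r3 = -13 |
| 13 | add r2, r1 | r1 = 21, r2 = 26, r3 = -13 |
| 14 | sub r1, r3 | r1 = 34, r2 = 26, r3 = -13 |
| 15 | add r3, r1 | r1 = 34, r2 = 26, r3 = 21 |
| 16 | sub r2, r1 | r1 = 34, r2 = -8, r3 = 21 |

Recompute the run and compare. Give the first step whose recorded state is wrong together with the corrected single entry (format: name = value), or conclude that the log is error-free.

step 9, r3 = 13

Recomputing the run from the initial state:
step 1: r1 = 3, r2 = -2, r3 = -4
step 2: r1 = 3, r2 = -2, r3 = 3
step 3: r1 = 3, r2 = -2, r3 = 1
step 4: r1 = 3, r2 = -2, r3 = 3
step 5: r1 = 3, r2 = -5, r3 = 3
step 6: r1 = 3, r2 = -5, r3 = 8
step 7: r1 = 3, r2 = -5, r3 = 5
step 8: r1 = 3, r2 = -5, r3 = 8
step 9: r1 = 3, r2 = -5, r3 = 13
step 10: r1 = 3, r2 = 5, r3 = 13
step 11: r1 = -10, r2 = 5, r3 = 13
step 12: r1 = -5, r2 = 5, r3 = 13
step 13: r1 = -5, r2 = 0, r3 = 13
step 14: r1 = -18, r2 = 0, r3 = 13
step 15: r1 = -18, r2 = 0, r3 = -5
step 16: r1 = -18, r2 = 18, r3 = -5
The first disagreement with the log is at step 9, where the value should be r3 = 13.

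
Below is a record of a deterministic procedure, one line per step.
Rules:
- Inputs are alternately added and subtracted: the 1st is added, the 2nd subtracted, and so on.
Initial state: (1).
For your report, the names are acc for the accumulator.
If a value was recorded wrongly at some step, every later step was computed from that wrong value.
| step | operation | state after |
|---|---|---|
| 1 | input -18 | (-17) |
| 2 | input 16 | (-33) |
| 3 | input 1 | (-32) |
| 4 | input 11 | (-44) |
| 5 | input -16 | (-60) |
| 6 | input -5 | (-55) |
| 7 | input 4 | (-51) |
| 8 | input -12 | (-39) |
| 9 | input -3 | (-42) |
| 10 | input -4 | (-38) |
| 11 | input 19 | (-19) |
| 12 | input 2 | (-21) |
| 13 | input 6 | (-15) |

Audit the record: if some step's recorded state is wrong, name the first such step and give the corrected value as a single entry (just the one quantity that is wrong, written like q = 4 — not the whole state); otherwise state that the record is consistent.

step 4, acc = -43

Step 1: acc = 1 + -18 = -17 — consistent with the record.
Step 2: acc = -17 - 16 = -33 — matches.
Step 3: acc = -33 + 1 = -32 — same as recorded.
Step 4: acc = -32 - 11 = -43 — the recorded entry deviates here.
First deviation found at step 4; the corrected entry is acc = -43.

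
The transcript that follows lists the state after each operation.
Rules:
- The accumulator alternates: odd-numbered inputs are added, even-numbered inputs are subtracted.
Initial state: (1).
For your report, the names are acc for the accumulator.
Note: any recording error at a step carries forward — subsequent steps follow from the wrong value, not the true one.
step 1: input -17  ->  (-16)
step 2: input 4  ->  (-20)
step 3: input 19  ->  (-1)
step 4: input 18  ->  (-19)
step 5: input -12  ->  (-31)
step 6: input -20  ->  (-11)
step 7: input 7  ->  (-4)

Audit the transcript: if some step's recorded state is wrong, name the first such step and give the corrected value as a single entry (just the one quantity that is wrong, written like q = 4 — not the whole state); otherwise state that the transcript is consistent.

no error

Recomputing the run from the initial state:
step 1: acc = -16
step 2: acc = -20
step 3: acc = -1
step 4: acc = -19
step 5: acc = -31
step 6: acc = -11
step 7: acc = -4
This matches the transcript at every step.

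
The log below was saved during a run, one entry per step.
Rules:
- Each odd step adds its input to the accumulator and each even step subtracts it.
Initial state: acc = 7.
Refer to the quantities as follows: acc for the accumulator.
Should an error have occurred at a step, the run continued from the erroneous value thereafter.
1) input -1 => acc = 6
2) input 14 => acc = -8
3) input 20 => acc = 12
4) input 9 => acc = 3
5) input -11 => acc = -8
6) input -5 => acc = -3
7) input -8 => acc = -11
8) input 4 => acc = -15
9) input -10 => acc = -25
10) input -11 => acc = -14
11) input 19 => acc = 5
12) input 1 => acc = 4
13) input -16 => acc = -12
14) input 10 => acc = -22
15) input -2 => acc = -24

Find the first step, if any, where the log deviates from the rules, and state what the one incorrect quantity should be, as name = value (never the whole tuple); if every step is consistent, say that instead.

Step 1: acc = 7 + -1 = 6 — verified.
Step 2: acc = 6 - 14 = -8 — verified.
Step 3: acc = -8 + 20 = 12 — exactly as logged.
Step 4: acc = 12 - 9 = 3 — agrees with the log.
Step 5: acc = 3 + -11 = -8 — same as recorded.
Step 6: acc = -8 - -5 = -3 — exactly as logged.
Step 7: acc = -3 + -8 = -11 — matches.
Step 8: acc = -11 - 4 = -15 — confirmed correct.
Step 9: acc = -15 + -10 = -25 — no discrepancy.
Step 10: acc = -25 - -11 = -14 — no discrepancy.
Step 11: acc = -14 + 19 = 5 — agrees with the log.
Step 12: acc = 5 - 1 = 4 — exactly as logged.
Step 13: acc = 4 + -16 = -12 — no discrepancy.
Step 14: acc = -12 - 10 = -22 — checks out.
Step 15: acc = -22 + -2 = -24 — no discrepancy.
Each recorded entry agrees with the recomputation.

no error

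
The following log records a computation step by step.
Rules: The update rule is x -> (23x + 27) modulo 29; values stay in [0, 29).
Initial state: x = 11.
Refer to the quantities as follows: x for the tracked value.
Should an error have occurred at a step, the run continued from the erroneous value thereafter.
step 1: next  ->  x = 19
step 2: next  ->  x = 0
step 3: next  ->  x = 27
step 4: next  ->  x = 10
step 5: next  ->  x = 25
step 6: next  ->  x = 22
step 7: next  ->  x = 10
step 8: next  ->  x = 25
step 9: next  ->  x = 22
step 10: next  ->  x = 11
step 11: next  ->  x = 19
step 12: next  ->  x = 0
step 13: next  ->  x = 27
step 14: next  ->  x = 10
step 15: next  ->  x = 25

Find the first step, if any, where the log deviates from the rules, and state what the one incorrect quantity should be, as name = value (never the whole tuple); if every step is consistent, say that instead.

Step 1: x = (23*11 + 27) mod 29 = 19 — agrees with the log.
Step 2: x = (23*19 + 27) mod 29 = 0 — exactly as logged.
Step 3: x = (23*0 + 27) mod 29 = 27 — in agreement.
Step 4: x = (23*27 + 27) mod 29 = 10 — in agreement.
Step 5: x = (23*10 + 27) mod 29 = 25 — same as recorded.
Step 6: x = (23*25 + 27) mod 29 = 22 — in agreement.
Step 7: x = (23*22 + 27) mod 29 = 11 — not what was recorded.
First deviation found at step 7; the corrected entry is x = 11.

step 7, x = 11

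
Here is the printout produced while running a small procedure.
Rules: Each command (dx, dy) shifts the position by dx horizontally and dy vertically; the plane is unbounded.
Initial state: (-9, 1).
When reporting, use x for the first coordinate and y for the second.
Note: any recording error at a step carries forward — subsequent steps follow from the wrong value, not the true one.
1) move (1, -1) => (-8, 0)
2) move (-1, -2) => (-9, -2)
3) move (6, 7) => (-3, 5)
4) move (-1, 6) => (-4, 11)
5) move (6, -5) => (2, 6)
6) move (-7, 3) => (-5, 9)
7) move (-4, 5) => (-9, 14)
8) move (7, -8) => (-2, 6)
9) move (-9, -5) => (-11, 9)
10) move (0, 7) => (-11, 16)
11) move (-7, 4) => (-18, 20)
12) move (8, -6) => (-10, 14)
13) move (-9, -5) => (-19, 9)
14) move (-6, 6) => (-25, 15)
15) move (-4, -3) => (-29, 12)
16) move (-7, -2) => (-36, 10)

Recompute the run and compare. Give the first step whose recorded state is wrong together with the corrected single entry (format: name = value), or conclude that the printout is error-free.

step 9, y = 1

1. x = -9 + (1) = -8, y = 1 + (-1) = 0 (same as recorded)
2. x = -8 + (-1) = -9, y = 0 + (-2) = -2 (same as recorded)
3. x = -9 + (6) = -3, y = -2 + (7) = 5 (agrees with the printout)
4. x = -3 + (-1) = -4, y = 5 + (6) = 11 (consistent with the printout)
5. x = -4 + (6) = 2, y = 11 + (-5) = 6 (consistent with the printout)
6. x = 2 + (-7) = -5, y = 6 + (3) = 9 (agrees with the printout)
7. x = -5 + (-4) = -9, y = 9 + (5) = 14 (consistent with the printout)
8. x = -9 + (7) = -2, y = 14 + (-8) = 6 (in agreement)
9. x = -2 + (-9) = -11, y = 6 + (-5) = 1 (not what was recorded)
Conclusion: step 9 carries the first error; the entry should be y = 1.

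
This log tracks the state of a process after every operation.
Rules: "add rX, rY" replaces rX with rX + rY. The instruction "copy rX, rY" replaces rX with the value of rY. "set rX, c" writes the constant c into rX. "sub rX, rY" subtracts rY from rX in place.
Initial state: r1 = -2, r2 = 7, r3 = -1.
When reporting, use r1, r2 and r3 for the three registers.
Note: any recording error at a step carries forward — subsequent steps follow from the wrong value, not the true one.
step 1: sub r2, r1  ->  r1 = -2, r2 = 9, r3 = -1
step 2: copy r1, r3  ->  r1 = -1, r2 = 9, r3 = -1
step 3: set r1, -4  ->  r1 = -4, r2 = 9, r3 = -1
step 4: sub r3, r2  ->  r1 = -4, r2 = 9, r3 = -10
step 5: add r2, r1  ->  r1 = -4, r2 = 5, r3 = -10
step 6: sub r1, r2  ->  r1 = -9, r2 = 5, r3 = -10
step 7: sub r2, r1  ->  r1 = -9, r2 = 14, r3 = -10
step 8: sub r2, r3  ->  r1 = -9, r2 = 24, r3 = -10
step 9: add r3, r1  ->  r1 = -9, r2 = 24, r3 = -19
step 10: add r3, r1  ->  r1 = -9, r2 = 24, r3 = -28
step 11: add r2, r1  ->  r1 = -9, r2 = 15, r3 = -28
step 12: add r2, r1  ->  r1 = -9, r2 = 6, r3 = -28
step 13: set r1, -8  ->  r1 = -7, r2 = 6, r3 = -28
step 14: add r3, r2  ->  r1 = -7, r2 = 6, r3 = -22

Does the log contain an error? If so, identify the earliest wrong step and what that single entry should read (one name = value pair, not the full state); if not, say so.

step 1: r2 = 7 - -2 = 9 -> same as recorded
step 2: r1 = -1 -> checks out
step 3: r1 = -4 -> verified
step 4: r3 = -1 - 9 = -10 -> same as recorded
step 5: r2 = 9 + -4 = 5 -> consistent with the log
step 6: r1 = -4 - 5 = -9 -> checks out
step 7: r2 = 5 - -9 = 14 -> in agreement
step 8: r2 = 14 - -10 = 24 -> matches
step 9: r3 = -10 + -9 = -19 -> matches
step 10: r3 = -19 + -9 = -28 -> verified
step 11: r2 = 24 + -9 = 15 -> matches
step 12: r2 = 15 + -9 = 6 -> verified
step 13: r1 = -8 -> the entry is off here
The earliest wrong entry is at step 13: it should read r1 = -8.

step 13, r1 = -8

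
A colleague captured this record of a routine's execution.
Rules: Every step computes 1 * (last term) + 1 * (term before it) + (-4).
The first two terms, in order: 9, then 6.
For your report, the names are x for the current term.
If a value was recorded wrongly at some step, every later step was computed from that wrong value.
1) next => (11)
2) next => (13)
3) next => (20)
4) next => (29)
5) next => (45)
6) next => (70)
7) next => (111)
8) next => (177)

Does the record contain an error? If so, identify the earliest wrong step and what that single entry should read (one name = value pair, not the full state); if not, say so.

no error

1. x = 1*(6) + (1)*(9) + (-4) = 11 (consistent with the record)
2. x = 1*(11) + (1)*(6) + (-4) = 13 (verified)
3. x = 1*(13) + (1)*(11) + (-4) = 20 (consistent with the record)
4. x = 1*(20) + (1)*(13) + (-4) = 29 (matches)
5. x = 1*(29) + (1)*(20) + (-4) = 45 (verified)
6. x = 1*(45) + (1)*(29) + (-4) = 70 (verified)
7. x = 1*(70) + (1)*(45) + (-4) = 111 (exactly as logged)
8. x = 1*(111) + (1)*(70) + (-4) = 177 (exactly as logged)
The whole run recomputes cleanly — no discrepancies.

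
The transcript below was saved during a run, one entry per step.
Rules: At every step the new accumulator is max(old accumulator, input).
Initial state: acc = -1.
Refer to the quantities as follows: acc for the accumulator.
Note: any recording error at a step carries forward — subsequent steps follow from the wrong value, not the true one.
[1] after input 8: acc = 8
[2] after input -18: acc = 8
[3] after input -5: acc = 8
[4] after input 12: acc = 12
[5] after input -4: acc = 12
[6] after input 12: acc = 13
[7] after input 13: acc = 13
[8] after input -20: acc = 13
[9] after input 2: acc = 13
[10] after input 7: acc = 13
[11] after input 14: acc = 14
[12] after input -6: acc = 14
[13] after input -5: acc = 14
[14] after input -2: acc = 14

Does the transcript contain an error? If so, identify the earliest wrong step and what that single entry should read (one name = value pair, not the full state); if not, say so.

step 6, acc = 12

Recomputing the run from the initial state:
step 1: acc = 8
step 2: acc = 8
step 3: acc = 8
step 4: acc = 12
step 5: acc = 12
step 6: acc = 12
step 7: acc = 13
step 8: acc = 13
step 9: acc = 13
step 10: acc = 13
step 11: acc = 14
step 12: acc = 14
step 13: acc = 14
step 14: acc = 14
The first disagreement with the transcript is at step 6, where the value should be acc = 12.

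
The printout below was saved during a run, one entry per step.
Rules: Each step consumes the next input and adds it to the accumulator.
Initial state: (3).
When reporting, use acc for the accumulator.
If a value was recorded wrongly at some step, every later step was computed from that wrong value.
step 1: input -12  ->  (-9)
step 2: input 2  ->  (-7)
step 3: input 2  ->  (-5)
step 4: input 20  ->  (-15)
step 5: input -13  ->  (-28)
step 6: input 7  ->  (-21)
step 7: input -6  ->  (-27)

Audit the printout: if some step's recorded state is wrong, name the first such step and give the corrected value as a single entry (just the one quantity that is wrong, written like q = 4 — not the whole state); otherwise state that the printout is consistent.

step 4, acc = 15

1. acc = 3 + -12 = -9 (no discrepancy)
2. acc = -9 + 2 = -7 (matches)
3. acc = -7 + 2 = -5 (consistent with the printout)
4. acc = -5 + 20 = 15 (this is not what the printout shows)
Step 4 is the first one off; corrected, acc = 15.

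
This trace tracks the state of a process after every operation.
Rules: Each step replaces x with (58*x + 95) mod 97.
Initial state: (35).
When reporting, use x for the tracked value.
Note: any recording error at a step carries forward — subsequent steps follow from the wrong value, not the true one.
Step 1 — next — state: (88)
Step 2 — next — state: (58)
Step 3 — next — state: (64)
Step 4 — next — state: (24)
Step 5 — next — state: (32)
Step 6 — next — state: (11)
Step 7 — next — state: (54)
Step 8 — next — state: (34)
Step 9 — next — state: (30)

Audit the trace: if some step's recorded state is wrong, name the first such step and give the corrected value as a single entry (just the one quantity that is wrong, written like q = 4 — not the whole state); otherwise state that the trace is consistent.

Recomputing the run from the initial state:
step 1: x = 88
step 2: x = 58
step 3: x = 64
step 4: x = 24
step 5: x = 32
step 6: x = 11
step 7: x = 54
step 8: x = 26
step 9: x = 51
The first disagreement with the trace is at step 8, where the value should be x = 26.

step 8, x = 26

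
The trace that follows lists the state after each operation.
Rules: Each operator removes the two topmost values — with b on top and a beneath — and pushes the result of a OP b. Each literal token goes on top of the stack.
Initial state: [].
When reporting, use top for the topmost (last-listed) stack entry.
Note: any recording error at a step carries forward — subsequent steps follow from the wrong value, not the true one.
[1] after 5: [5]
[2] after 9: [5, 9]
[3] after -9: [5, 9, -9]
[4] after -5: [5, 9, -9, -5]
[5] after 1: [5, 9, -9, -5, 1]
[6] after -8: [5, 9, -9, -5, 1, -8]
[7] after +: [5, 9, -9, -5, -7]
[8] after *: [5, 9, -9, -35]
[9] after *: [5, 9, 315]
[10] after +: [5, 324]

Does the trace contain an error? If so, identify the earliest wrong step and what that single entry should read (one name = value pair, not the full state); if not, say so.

step 1: push 5: top = 5 -> same as recorded
step 2: push 9: top = 9 -> no discrepancy
step 3: push -9: top = -9 -> consistent with the trace
step 4: push -5: top = -5 -> exactly as logged
step 5: push 1: top = 1 -> checks out
step 6: push -8: top = -8 -> no discrepancy
step 7: 1 + -8 = -7 -> exactly as logged
step 8: -5 * -7 = 35 -> first mismatch against the trace
First deviation found at step 8; the corrected entry is top = 35.

step 8, top = 35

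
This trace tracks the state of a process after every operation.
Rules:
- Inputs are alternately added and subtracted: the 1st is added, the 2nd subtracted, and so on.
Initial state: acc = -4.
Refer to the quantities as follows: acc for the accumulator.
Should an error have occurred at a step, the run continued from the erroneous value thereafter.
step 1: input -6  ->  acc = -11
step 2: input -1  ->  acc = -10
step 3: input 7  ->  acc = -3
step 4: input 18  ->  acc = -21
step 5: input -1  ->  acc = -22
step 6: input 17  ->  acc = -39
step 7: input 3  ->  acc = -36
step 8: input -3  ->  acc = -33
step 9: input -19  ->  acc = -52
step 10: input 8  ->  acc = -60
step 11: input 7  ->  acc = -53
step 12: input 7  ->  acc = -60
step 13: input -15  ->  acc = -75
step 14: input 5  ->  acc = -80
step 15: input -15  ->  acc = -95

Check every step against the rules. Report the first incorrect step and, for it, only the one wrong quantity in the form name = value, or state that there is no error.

step 1, acc = -10

1. acc = -4 + -6 = -10 (not what was recorded)
First incorrect step: 1; the correct value is acc = -10.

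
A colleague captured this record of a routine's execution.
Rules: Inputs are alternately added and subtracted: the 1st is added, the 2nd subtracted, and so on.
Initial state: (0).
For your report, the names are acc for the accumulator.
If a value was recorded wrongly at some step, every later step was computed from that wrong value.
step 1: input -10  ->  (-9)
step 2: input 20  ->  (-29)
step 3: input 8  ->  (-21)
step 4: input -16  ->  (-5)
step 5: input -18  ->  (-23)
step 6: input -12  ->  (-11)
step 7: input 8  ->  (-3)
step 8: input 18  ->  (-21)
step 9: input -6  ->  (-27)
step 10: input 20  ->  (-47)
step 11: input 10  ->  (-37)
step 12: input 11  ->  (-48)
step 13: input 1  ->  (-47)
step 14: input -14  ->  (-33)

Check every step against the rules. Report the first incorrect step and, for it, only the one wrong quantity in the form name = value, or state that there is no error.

Recomputing the run from the initial state:
step 1: acc = -10
step 2: acc = -30
step 3: acc = -22
step 4: acc = -6
step 5: acc = -24
step 6: acc = -12
step 7: acc = -4
step 8: acc = -22
step 9: acc = -28
step 10: acc = -48
step 11: acc = -38
step 12: acc = -49
step 13: acc = -48
step 14: acc = -34
The first disagreement with the record is at step 1, where the value should be acc = -10.

step 1, acc = -10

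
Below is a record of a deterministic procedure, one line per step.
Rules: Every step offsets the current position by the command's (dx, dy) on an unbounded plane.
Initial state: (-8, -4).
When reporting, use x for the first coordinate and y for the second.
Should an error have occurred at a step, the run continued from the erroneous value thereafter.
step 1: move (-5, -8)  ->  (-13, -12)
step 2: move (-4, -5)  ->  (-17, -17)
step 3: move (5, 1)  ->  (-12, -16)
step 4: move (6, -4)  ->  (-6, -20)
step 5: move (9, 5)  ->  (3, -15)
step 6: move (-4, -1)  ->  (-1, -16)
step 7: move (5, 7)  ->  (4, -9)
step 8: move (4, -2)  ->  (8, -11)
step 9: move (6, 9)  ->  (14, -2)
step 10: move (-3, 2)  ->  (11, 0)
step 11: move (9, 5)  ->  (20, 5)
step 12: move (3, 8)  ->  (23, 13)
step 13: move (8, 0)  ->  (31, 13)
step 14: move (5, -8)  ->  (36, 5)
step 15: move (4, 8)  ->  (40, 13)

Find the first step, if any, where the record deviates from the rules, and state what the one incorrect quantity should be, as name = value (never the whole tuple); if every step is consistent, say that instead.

Step 1: x = -8 + (-5) = -13, y = -4 + (-8) = -12 — same as recorded.
Step 2: x = -13 + (-4) = -17, y = -12 + (-5) = -17 — exactly as logged.
Step 3: x = -17 + (5) = -12, y = -17 + (1) = -16 — same as recorded.
Step 4: x = -12 + (6) = -6, y = -16 + (-4) = -20 — consistent with the record.
Step 5: x = -6 + (9) = 3, y = -20 + (5) = -15 — matches.
Step 6: x = 3 + (-4) = -1, y = -15 + (-1) = -16 — exactly as logged.
Step 7: x = -1 + (5) = 4, y = -16 + (7) = -9 — verified.
Step 8: x = 4 + (4) = 8, y = -9 + (-2) = -11 — exactly as logged.
Step 9: x = 8 + (6) = 14, y = -11 + (9) = -2 — same as recorded.
Step 10: x = 14 + (-3) = 11, y = -2 + (2) = 0 — exactly as logged.
Step 11: x = 11 + (9) = 20, y = 0 + (5) = 5 — agrees with the record.
Step 12: x = 20 + (3) = 23, y = 5 + (8) = 13 — checks out.
Step 13: x = 23 + (8) = 31, y = 13 + (0) = 13 — matches.
Step 14: x = 31 + (5) = 36, y = 13 + (-8) = 5 — matches.
Step 15: x = 36 + (4) = 40, y = 5 + (8) = 13 — consistent with the record.
Nothing is out of place; the run is error-free.

no error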